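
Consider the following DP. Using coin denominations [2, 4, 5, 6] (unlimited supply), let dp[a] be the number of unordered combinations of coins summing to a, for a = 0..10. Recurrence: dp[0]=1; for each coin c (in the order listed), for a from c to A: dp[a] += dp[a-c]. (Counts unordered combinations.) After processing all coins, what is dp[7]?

after  coin     0     1     2     3     4     5     6     7     8     9    10
          2     1     0     1     0     1     0     1     0     1     0     1
          4     1     0     1     0     2     0     2     0     3     0     3
          5     1     0     1     0     2     1     2     1     3     2     4
          6     1     0     1     0     2     1     3     1     4     2     6

1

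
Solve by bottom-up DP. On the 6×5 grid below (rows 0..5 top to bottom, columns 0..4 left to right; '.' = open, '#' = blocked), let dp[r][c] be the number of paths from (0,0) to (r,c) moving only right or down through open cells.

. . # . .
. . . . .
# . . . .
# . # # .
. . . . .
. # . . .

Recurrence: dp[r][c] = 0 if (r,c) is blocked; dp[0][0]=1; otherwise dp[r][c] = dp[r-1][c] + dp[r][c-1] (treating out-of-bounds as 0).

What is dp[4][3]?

2

r\c   0   1   2   3   4
  0   1   1   0   0   0
  1   1   2   2   2   2
  2   0   2   4   6   8
  3   0   2   0   0   8
  4   0   2   2   2  10
  5   0   0   2   4  14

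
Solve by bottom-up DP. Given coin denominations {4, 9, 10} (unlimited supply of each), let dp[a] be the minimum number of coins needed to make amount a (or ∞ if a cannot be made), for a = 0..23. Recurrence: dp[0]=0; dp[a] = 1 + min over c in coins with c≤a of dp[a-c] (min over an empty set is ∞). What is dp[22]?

 a  0  1  2  3  4  5  6  7  8  9 10 11 12 13 14 15 16 17 18 19 20 21 22 23
dp  0  -  -  -  1  -  -  -  2  1  1  -  3  2  2  -  4  3  2  2  2  4  3  3
(- denotes ∞ / unreachable)

3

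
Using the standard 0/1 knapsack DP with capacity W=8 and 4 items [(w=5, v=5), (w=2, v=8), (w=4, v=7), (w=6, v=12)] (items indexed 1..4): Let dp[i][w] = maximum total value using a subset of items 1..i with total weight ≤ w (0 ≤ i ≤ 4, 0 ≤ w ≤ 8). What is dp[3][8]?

15

i\w   0   1   2   3   4   5   6   7   8
  0   0   0   0   0   0   0   0   0   0
  1   0   0   0   0   0   5   5   5   5
  2   0   0   8   8   8   8   8  13  13
  3   0   0   8   8   8   8  15  15  15
  4   0   0   8   8   8   8  15  15  20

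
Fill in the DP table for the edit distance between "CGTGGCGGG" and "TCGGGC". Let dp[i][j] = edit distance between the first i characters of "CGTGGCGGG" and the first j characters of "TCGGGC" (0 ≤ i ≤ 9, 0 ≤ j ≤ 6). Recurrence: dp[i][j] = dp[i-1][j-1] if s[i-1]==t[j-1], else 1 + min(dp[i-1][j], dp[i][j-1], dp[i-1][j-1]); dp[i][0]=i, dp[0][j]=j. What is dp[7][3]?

4

   ''  T  C  G  G  G  C
''  0  1  2  3  4  5  6
 C  1  1  1  2  3  4  5
 G  2  2  2  1  2  3  4
 T  3  2  3  2  2  3  4
 G  4  3  3  3  2  2  3
 G  5  4  4  3  3  2  3
 C  6  5  4  4  4  3  2
 G  7  6  5  4  4  4  3
 G  8  7  6  5  4  4  4
 G  9  8  7  6  5  4  5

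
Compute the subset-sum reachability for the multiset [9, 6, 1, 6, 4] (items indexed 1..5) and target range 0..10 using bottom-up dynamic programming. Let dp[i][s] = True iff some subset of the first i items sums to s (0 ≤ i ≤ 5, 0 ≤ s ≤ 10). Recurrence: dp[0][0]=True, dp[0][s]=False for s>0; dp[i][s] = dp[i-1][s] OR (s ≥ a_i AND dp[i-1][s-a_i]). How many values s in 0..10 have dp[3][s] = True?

i\s   0   1   2   3   4   5   6   7   8   9  10
  0   T   F   F   F   F   F   F   F   F   F   F
  1   T   F   F   F   F   F   F   F   F   T   F
  2   T   F   F   F   F   F   T   F   F   T   F
  3   T   T   F   F   F   F   T   T   F   T   T
  4   T   T   F   F   F   F   T   T   F   T   T
  5   T   T   F   F   T   T   T   T   F   T   T

6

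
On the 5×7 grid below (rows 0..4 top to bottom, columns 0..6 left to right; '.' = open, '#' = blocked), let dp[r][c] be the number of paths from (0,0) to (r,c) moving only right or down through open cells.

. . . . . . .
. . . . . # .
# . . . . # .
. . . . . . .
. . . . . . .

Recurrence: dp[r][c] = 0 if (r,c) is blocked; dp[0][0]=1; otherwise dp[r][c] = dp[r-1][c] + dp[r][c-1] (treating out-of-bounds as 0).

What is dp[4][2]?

r\c   0   1   2   3   4   5   6
  0   1   1   1   1   1   1   1
  1   1   2   3   4   5   0   1
  2   0   2   5   9  14   0   1
  3   0   2   7  16  30  30  31
  4   0   2   9  25  55  85 116

9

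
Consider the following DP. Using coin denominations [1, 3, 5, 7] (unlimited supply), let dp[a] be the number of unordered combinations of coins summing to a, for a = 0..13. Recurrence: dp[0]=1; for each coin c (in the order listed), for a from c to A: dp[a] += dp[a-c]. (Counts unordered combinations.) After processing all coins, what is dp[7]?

5

after  coin     0     1     2     3     4     5     6     7     8     9    10    11    12    13
          1     1     1     1     1     1     1     1     1     1     1     1     1     1     1
          3     1     1     1     2     2     2     3     3     3     4     4     4     5     5
          5     1     1     1     2     2     3     4     4     5     6     7     8     9    10
          7     1     1     1     2     2     3     4     5     6     7     9    10    12    14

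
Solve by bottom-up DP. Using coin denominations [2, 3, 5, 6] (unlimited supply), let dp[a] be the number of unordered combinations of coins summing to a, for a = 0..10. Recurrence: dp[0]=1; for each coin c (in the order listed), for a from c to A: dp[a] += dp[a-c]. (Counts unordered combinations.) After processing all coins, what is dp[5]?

2

after  coin     0     1     2     3     4     5     6     7     8     9    10
          2     1     0     1     0     1     0     1     0     1     0     1
          3     1     0     1     1     1     1     2     1     2     2     2
          5     1     0     1     1     1     2     2     2     3     3     4
          6     1     0     1     1     1     2     3     2     4     4     5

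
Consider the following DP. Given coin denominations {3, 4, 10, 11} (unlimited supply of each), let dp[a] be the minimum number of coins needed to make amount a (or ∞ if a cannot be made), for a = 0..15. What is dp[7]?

2

 a  0  1  2  3  4  5  6  7  8  9 10 11 12 13 14 15
dp  0  -  -  1  1  -  2  2  2  3  1  1  3  2  2  2
(- denotes ∞ / unreachable)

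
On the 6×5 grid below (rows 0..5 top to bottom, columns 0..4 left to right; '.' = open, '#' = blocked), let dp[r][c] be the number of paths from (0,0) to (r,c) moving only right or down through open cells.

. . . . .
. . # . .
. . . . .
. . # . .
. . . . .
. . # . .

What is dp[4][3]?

9

r\c   0   1   2   3   4
  0   1   1   1   1   1
  1   1   2   0   1   2
  2   1   3   3   4   6
  3   1   4   0   4  10
  4   1   5   5   9  19
  5   1   6   0   9  28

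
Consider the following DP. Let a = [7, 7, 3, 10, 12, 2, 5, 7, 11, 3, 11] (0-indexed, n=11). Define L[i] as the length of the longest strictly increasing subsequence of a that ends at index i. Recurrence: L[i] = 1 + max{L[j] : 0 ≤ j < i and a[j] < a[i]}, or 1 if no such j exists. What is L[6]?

   i    0    1    2    3    4    5    6    7    8    9   10
a[i]    7    7    3   10   12    2    5    7   11    3   11
L[i]    1    1    1    2    3    1    2    3    4    2    4

2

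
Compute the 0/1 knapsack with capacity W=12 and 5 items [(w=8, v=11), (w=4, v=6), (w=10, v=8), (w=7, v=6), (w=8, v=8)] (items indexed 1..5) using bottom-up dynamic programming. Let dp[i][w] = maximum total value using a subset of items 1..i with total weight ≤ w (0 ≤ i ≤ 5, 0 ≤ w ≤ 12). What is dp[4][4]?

i\w   0   1   2   3   4   5   6   7   8   9  10  11  12
  0   0   0   0   0   0   0   0   0   0   0   0   0   0
  1   0   0   0   0   0   0   0   0  11  11  11  11  11
  2   0   0   0   0   6   6   6   6  11  11  11  11  17
  3   0   0   0   0   6   6   6   6  11  11  11  11  17
  4   0   0   0   0   6   6   6   6  11  11  11  12  17
  5   0   0   0   0   6   6   6   6  11  11  11  12  17

6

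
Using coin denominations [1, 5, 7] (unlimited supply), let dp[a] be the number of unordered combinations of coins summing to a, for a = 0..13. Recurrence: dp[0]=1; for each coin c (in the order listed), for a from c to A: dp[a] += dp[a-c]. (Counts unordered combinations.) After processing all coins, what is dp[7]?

3

after  coin     0     1     2     3     4     5     6     7     8     9    10    11    12    13
          1     1     1     1     1     1     1     1     1     1     1     1     1     1     1
          5     1     1     1     1     1     2     2     2     2     2     3     3     3     3
          7     1     1     1     1     1     2     2     3     3     3     4     4     5     5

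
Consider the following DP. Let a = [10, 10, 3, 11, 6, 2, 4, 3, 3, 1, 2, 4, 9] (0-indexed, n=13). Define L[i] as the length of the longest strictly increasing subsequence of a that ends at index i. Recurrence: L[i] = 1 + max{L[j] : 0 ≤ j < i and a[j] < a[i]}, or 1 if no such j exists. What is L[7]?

2

   i    0    1    2    3    4    5    6    7    8    9   10   11   12
a[i]   10   10    3   11    6    2    4    3    3    1    2    4    9
L[i]    1    1    1    2    2    1    2    2    2    1    2    3    4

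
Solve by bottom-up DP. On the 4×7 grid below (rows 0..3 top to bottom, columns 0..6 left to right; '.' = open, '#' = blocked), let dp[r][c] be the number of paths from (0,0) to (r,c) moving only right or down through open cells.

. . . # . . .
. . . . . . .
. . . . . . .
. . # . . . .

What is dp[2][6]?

18

r\c   0   1   2   3   4   5   6
  0   1   1   1   0   0   0   0
  1   1   2   3   3   3   3   3
  2   1   3   6   9  12  15  18
  3   1   4   0   9  21  36  54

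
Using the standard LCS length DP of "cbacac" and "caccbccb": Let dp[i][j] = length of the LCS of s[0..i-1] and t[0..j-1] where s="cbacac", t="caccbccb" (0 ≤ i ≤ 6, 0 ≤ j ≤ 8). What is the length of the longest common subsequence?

4

   ''  c  a  c  c  b  c  c  b
''  0  0  0  0  0  0  0  0  0
 c  0  1  1  1  1  1  1  1  1
 b  0  1  1  1  1  2  2  2  2
 a  0  1  2  2  2  2  2  2  2
 c  0  1  2  3  3  3  3  3  3
 a  0  1  2  3  3  3  3  3  3
 c  0  1  2  3  4  4  4  4  4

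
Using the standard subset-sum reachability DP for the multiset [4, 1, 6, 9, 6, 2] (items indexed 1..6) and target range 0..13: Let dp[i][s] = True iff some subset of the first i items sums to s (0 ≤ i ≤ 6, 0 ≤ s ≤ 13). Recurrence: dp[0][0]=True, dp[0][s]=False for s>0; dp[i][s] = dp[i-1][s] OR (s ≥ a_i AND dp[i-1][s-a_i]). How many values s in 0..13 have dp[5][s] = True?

11

i\s   0   1   2   3   4   5   6   7   8   9  10  11  12  13
  0   T   F   F   F   F   F   F   F   F   F   F   F   F   F
  1   T   F   F   F   T   F   F   F   F   F   F   F   F   F
  2   T   T   F   F   T   T   F   F   F   F   F   F   F   F
  3   T   T   F   F   T   T   T   T   F   F   T   T   F   F
  4   T   T   F   F   T   T   T   T   F   T   T   T   F   T
  5   T   T   F   F   T   T   T   T   F   T   T   T   T   T
  6   T   T   T   T   T   T   T   T   T   T   T   T   T   T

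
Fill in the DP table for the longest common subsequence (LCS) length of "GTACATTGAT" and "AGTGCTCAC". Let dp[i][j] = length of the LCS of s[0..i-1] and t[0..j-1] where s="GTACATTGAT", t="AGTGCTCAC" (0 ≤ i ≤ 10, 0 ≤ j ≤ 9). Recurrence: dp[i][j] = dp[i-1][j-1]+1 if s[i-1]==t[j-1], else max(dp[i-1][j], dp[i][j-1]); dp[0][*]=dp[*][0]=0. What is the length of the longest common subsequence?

5

   ''  A  G  T  G  C  T  C  A  C
''  0  0  0  0  0  0  0  0  0  0
 G  0  0  1  1  1  1  1  1  1  1
 T  0  0  1  2  2  2  2  2  2  2
 A  0  1  1  2  2  2  2  2  3  3
 C  0  1  1  2  2  3  3  3  3  4
 A  0  1  1  2  2  3  3  3  4  4
 T  0  1  1  2  2  3  4  4  4  4
 T  0  1  1  2  2  3  4  4  4  4
 G  0  1  2  2  3  3  4  4  4  4
 A  0  1  2  2  3  3  4  4  5  5
 T  0  1  2  3  3  3  4  4  5  5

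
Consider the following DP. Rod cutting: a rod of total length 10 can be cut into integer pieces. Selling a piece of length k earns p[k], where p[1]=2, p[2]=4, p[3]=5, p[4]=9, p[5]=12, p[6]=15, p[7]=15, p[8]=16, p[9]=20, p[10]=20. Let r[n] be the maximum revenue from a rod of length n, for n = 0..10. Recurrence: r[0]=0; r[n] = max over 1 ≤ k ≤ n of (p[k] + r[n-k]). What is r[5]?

12

   n    0    1    2    3    4    5    6    7    8    9   10
r[n]    0    2    4    6    9   12   15   17   19   21   24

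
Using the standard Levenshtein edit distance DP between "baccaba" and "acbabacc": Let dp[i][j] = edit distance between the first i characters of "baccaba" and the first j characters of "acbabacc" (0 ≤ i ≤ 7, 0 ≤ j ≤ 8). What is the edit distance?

   ''  a  c  b  a  b  a  c  c
''  0  1  2  3  4  5  6  7  8
 b  1  1  2  2  3  4  5  6  7
 a  2  1  2  3  2  3  4  5  6
 c  3  2  1  2  3  3  4  4  5
 c  4  3  2  2  3  4  4  4  4
 a  5  4  3  3  2  3  4  5  5
 b  6  5  4  3  3  2  3  4  5
 a  7  6  5  4  3  3  2  3  4

4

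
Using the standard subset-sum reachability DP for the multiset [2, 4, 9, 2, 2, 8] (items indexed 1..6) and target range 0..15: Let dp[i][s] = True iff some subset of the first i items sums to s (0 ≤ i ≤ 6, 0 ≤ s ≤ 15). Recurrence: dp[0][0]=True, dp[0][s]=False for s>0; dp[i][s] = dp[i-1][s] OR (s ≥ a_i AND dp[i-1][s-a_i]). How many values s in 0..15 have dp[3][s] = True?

i\s   0   1   2   3   4   5   6   7   8   9  10  11  12  13  14  15
  0   T   F   F   F   F   F   F   F   F   F   F   F   F   F   F   F
  1   T   F   T   F   F   F   F   F   F   F   F   F   F   F   F   F
  2   T   F   T   F   T   F   T   F   F   F   F   F   F   F   F   F
  3   T   F   T   F   T   F   T   F   F   T   F   T   F   T   F   T
  4   T   F   T   F   T   F   T   F   T   T   F   T   F   T   F   T
  5   T   F   T   F   T   F   T   F   T   T   T   T   F   T   F   T
  6   T   F   T   F   T   F   T   F   T   T   T   T   T   T   T   T

8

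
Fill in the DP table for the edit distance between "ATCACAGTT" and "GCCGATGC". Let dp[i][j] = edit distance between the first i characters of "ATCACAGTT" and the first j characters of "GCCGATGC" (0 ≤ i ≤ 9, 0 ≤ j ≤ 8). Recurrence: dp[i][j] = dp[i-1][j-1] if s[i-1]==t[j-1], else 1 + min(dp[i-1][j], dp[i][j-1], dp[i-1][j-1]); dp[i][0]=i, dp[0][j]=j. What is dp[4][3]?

   ''  G  C  C  G  A  T  G  C
''  0  1  2  3  4  5  6  7  8
 A  1  1  2  3  4  4  5  6  7
 T  2  2  2  3  4  5  4  5  6
 C  3  3  2  2  3  4  5  5  5
 A  4  4  3  3  3  3  4  5  6
 C  5  5  4  3  4  4  4  5  5
 A  6  6  5  4  4  4  5  5  6
 G  7  6  6  5  4  5  5  5  6
 T  8  7  7  6  5  5  5  6  6
 T  9  8  8  7  6  6  5  6  7

3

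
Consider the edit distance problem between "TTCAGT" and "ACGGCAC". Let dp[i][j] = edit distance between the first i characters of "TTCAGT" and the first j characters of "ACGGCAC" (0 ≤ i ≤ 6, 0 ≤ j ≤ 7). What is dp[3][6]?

   ''  A  C  G  G  C  A  C
''  0  1  2  3  4  5  6  7
 T  1  1  2  3  4  5  6  7
 T  2  2  2  3  4  5  6  7
 C  3  3  2  3  4  4  5  6
 A  4  3  3  3  4  5  4  5
 G  5  4  4  3  3  4  5  5
 T  6  5  5  4  4  4  5  6

5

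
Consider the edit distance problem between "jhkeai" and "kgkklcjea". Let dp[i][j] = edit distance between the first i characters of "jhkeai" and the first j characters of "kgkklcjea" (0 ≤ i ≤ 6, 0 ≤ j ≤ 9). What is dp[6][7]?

6

   ''  k  g  k  k  l  c  j  e  a
''  0  1  2  3  4  5  6  7  8  9
 j  1  1  2  3  4  5  6  6  7  8
 h  2  2  2  3  4  5  6  7  7  8
 k  3  2  3  2  3  4  5  6  7  8
 e  4  3  3  3  3  4  5  6  6  7
 a  5  4  4  4  4  4  5  6  7  6
 i  6  5  5  5  5  5  5  6  7  7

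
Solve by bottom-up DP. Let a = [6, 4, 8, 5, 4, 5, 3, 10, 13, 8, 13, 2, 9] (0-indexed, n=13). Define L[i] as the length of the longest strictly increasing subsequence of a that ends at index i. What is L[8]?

4

   i    0    1    2    3    4    5    6    7    8    9   10   11   12
a[i]    6    4    8    5    4    5    3   10   13    8   13    2    9
L[i]    1    1    2    2    1    2    1    3    4    3    4    1    4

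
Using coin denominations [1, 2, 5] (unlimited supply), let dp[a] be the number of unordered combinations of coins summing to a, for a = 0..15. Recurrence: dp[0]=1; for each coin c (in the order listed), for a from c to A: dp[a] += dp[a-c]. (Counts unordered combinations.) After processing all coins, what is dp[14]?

after  coin     0     1     2     3     4     5     6     7     8     9    10    11    12    13    14    15
          1     1     1     1     1     1     1     1     1     1     1     1     1     1     1     1     1
          2     1     1     2     2     3     3     4     4     5     5     6     6     7     7     8     8
          5     1     1     2     2     3     4     5     6     7     8    10    11    13    14    16    18

16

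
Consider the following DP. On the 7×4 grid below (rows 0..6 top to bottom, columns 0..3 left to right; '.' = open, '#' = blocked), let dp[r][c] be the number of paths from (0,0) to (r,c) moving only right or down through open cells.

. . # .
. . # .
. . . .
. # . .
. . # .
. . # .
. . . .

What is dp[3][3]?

6

r\c   0   1   2   3
  0   1   1   0   0
  1   1   2   0   0
  2   1   3   3   3
  3   1   0   3   6
  4   1   1   0   6
  5   1   2   0   6
  6   1   3   3   9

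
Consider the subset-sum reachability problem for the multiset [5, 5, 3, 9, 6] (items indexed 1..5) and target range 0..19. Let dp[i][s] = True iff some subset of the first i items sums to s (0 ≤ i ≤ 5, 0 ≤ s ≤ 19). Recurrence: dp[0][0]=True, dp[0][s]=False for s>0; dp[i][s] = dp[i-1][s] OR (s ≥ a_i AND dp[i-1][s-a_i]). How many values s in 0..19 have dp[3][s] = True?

i\s   0   1   2   3   4   5   6   7   8   9  10  11  12  13  14  15  16  17  18  19
  0   T   F   F   F   F   F   F   F   F   F   F   F   F   F   F   F   F   F   F   F
  1   T   F   F   F   F   T   F   F   F   F   F   F   F   F   F   F   F   F   F   F
  2   T   F   F   F   F   T   F   F   F   F   T   F   F   F   F   F   F   F   F   F
  3   T   F   F   T   F   T   F   F   T   F   T   F   F   T   F   F   F   F   F   F
  4   T   F   F   T   F   T   F   F   T   T   T   F   T   T   T   F   F   T   F   T
  5   T   F   F   T   F   T   T   F   T   T   T   T   T   T   T   T   T   T   T   T

6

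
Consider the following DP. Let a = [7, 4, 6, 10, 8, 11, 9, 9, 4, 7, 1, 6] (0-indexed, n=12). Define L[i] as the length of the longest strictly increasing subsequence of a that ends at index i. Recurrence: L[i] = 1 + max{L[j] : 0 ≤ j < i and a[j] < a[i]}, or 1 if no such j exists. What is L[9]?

3

   i    0    1    2    3    4    5    6    7    8    9   10   11
a[i]    7    4    6   10    8   11    9    9    4    7    1    6
L[i]    1    1    2    3    3    4    4    4    1    3    1    2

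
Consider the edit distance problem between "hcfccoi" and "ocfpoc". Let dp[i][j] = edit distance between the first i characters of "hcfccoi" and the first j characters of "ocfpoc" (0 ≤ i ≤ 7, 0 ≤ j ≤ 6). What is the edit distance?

4

   ''  o  c  f  p  o  c
''  0  1  2  3  4  5  6
 h  1  1  2  3  4  5  6
 c  2  2  1  2  3  4  5
 f  3  3  2  1  2  3  4
 c  4  4  3  2  2  3  3
 c  5  5  4  3  3  3  3
 o  6  5  5  4  4  3  4
 i  7  6  6  5  5  4  4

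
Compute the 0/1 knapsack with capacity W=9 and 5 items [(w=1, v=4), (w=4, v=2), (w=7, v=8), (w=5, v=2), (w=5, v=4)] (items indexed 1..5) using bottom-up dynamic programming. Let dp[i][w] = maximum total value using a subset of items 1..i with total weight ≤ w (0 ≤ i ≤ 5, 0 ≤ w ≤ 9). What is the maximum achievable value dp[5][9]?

i\w   0   1   2   3   4   5   6   7   8   9
  0   0   0   0   0   0   0   0   0   0   0
  1   0   4   4   4   4   4   4   4   4   4
  2   0   4   4   4   4   6   6   6   6   6
  3   0   4   4   4   4   6   6   8  12  12
  4   0   4   4   4   4   6   6   8  12  12
  5   0   4   4   4   4   6   8   8  12  12

12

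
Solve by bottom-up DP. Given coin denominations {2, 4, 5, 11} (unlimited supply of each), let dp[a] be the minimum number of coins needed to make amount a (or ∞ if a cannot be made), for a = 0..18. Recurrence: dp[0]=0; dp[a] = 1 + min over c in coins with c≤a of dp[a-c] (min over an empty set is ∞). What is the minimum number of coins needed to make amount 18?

 a  0  1  2  3  4  5  6  7  8  9 10 11 12 13 14 15 16 17 18
dp  0  -  1  -  1  1  2  2  2  2  2  1  3  2  3  2  2  3  3
(- denotes ∞ / unreachable)

3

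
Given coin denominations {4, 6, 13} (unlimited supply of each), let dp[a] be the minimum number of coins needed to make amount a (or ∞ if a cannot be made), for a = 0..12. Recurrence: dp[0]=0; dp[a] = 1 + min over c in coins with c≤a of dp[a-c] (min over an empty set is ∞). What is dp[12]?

2

 a  0  1  2  3  4  5  6  7  8  9 10 11 12
dp  0  -  -  -  1  -  1  -  2  -  2  -  2
(- denotes ∞ / unreachable)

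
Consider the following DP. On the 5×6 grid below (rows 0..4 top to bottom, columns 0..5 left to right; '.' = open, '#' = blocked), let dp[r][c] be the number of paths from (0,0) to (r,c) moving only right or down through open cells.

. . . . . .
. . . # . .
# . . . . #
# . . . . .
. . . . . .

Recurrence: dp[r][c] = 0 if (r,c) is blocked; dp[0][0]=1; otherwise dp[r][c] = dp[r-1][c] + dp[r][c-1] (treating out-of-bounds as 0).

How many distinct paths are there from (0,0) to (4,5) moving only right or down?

r\c   0   1   2   3   4   5
  0   1   1   1   1   1   1
  1   1   2   3   0   1   2
  2   0   2   5   5   6   0
  3   0   2   7  12  18  18
  4   0   2   9  21  39  57

57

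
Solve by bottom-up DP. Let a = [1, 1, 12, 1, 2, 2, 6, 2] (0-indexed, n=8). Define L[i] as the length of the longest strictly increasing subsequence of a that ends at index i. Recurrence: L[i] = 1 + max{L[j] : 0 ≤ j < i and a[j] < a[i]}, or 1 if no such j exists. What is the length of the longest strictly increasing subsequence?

3

   i    0    1    2    3    4    5    6    7
a[i]    1    1   12    1    2    2    6    2
L[i]    1    1    2    1    2    2    3    2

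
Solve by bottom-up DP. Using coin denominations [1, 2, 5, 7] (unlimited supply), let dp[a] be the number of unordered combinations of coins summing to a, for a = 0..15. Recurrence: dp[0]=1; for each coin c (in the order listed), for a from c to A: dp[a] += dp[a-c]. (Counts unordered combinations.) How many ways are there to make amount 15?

26

after  coin     0     1     2     3     4     5     6     7     8     9    10    11    12    13    14    15
          1     1     1     1     1     1     1     1     1     1     1     1     1     1     1     1     1
          2     1     1     2     2     3     3     4     4     5     5     6     6     7     7     8     8
          5     1     1     2     2     3     4     5     6     7     8    10    11    13    14    16    18
          7     1     1     2     2     3     4     5     7     8    10    12    14    17    19    23    26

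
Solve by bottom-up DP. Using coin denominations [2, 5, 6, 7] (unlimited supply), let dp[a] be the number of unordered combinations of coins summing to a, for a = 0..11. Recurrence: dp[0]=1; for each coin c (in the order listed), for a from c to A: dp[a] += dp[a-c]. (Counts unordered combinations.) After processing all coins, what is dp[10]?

3

after  coin     0     1     2     3     4     5     6     7     8     9    10    11
          2     1     0     1     0     1     0     1     0     1     0     1     0
          5     1     0     1     0     1     1     1     1     1     1     2     1
          6     1     0     1     0     1     1     2     1     2     1     3     2
          7     1     0     1     0     1     1     2     2     2     2     3     3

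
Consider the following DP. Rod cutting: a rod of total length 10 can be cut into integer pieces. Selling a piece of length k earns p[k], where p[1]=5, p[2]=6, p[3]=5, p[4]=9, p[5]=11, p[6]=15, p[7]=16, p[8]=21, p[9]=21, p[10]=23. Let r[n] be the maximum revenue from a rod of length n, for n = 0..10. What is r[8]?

   n    0    1    2    3    4    5    6    7    8    9   10
r[n]    0    5   10   15   20   25   30   35   40   45   50

40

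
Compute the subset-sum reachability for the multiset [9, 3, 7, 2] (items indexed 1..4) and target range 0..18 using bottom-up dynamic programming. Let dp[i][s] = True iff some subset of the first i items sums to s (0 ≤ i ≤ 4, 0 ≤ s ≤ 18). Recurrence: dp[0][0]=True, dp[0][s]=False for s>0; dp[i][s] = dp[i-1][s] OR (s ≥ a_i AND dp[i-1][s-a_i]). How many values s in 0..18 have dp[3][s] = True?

7

i\s   0   1   2   3   4   5   6   7   8   9  10  11  12  13  14  15  16  17  18
  0   T   F   F   F   F   F   F   F   F   F   F   F   F   F   F   F   F   F   F
  1   T   F   F   F   F   F   F   F   F   T   F   F   F   F   F   F   F   F   F
  2   T   F   F   T   F   F   F   F   F   T   F   F   T   F   F   F   F   F   F
  3   T   F   F   T   F   F   F   T   F   T   T   F   T   F   F   F   T   F   F
  4   T   F   T   T   F   T   F   T   F   T   T   T   T   F   T   F   T   F   T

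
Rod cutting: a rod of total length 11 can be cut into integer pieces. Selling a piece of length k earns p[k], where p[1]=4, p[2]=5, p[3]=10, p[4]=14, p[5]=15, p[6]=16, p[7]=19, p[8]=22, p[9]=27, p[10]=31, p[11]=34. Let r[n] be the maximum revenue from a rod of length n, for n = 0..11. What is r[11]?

44

   n    0    1    2    3    4    5    6    7    8    9   10   11
r[n]    0    4    8   12   16   20   24   28   32   36   40   44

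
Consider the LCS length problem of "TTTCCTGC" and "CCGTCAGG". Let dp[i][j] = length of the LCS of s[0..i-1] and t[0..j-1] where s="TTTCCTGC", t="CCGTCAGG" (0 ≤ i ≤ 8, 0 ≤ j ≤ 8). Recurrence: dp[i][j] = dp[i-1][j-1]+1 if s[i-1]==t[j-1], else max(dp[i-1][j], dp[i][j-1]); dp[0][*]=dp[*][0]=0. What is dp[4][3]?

   ''  C  C  G  T  C  A  G  G
''  0  0  0  0  0  0  0  0  0
 T  0  0  0  0  1  1  1  1  1
 T  0  0  0  0  1  1  1  1  1
 T  0  0  0  0  1  1  1  1  1
 C  0  1  1  1  1  2  2  2  2
 C  0  1  2  2  2  2  2  2  2
 T  0  1  2  2  3  3  3  3  3
 G  0  1  2  3  3  3  3  4  4
 C  0  1  2  3  3  4  4  4  4

1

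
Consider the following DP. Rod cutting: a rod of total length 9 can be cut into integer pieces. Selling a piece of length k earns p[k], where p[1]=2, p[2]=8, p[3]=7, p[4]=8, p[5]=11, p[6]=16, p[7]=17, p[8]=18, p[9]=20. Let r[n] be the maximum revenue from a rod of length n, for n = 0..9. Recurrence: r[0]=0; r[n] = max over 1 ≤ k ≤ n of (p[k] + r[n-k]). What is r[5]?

   n    0    1    2    3    4    5    6    7    8    9
r[n]    0    2    8   10   16   18   24   26   32   34

18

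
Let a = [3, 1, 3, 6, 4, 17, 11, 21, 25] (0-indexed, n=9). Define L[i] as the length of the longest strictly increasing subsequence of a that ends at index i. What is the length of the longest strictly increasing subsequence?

6

   i    0    1    2    3    4    5    6    7    8
a[i]    3    1    3    6    4   17   11   21   25
L[i]    1    1    2    3    3    4    4    5    6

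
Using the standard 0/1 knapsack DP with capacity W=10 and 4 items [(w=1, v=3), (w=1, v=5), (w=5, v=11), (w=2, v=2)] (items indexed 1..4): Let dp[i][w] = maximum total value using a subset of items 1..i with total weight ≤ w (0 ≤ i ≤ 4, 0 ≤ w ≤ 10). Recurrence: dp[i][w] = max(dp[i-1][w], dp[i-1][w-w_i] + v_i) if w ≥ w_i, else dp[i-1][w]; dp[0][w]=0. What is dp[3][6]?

16

i\w   0   1   2   3   4   5   6   7   8   9  10
  0   0   0   0   0   0   0   0   0   0   0   0
  1   0   3   3   3   3   3   3   3   3   3   3
  2   0   5   8   8   8   8   8   8   8   8   8
  3   0   5   8   8   8  11  16  19  19  19  19
  4   0   5   8   8  10  11  16  19  19  21  21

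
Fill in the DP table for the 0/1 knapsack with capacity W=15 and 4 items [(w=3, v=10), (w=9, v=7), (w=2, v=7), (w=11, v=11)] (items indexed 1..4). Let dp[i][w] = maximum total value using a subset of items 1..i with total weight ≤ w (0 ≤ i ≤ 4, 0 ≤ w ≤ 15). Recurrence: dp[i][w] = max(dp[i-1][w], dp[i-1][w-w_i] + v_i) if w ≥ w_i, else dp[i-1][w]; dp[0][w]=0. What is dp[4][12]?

i\w   0   1   2   3   4   5   6   7   8   9  10  11  12  13  14  15
  0   0   0   0   0   0   0   0   0   0   0   0   0   0   0   0   0
  1   0   0   0  10  10  10  10  10  10  10  10  10  10  10  10  10
  2   0   0   0  10  10  10  10  10  10  10  10  10  17  17  17  17
  3   0   0   7  10  10  17  17  17  17  17  17  17  17  17  24  24
  4   0   0   7  10  10  17  17  17  17  17  17  17  17  18  24  24

17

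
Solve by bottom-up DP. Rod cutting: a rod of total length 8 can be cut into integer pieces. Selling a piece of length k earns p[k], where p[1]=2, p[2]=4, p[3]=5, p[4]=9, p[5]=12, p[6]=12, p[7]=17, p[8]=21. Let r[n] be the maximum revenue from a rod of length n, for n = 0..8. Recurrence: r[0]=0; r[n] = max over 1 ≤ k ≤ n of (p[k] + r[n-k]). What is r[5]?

   n    0    1    2    3    4    5    6    7    8
r[n]    0    2    4    6    9   12   14   17   21

12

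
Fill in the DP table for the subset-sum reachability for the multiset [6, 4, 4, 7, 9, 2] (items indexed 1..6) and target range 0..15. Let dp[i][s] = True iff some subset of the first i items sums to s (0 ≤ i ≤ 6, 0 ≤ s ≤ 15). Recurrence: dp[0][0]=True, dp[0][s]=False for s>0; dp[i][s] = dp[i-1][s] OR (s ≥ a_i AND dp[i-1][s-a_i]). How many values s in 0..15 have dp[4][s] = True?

i\s   0   1   2   3   4   5   6   7   8   9  10  11  12  13  14  15
  0   T   F   F   F   F   F   F   F   F   F   F   F   F   F   F   F
  1   T   F   F   F   F   F   T   F   F   F   F   F   F   F   F   F
  2   T   F   F   F   T   F   T   F   F   F   T   F   F   F   F   F
  3   T   F   F   F   T   F   T   F   T   F   T   F   F   F   T   F
  4   T   F   F   F   T   F   T   T   T   F   T   T   F   T   T   T
  5   T   F   F   F   T   F   T   T   T   T   T   T   F   T   T   T
  6   T   F   T   F   T   F   T   T   T   T   T   T   T   T   T   T

10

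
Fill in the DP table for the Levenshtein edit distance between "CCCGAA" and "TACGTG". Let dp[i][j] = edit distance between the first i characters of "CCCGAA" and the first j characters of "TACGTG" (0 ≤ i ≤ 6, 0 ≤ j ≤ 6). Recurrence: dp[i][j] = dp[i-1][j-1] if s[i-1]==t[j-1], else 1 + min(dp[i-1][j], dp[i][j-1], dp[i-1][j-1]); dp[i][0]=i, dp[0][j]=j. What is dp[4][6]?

4

   ''  T  A  C  G  T  G
''  0  1  2  3  4  5  6
 C  1  1  2  2  3  4  5
 C  2  2  2  2  3  4  5
 C  3  3  3  2  3  4  5
 G  4  4  4  3  2  3  4
 A  5  5  4  4  3  3  4
 A  6  6  5  5  4  4  4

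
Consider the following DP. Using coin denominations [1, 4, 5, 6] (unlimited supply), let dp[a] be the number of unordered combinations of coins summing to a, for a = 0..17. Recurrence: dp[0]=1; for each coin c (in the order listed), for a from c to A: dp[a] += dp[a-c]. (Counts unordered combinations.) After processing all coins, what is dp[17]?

21

after  coin     0     1     2     3     4     5     6     7     8     9    10    11    12    13    14    15    16    17
          1     1     1     1     1     1     1     1     1     1     1     1     1     1     1     1     1     1     1
          4     1     1     1     1     2     2     2     2     3     3     3     3     4     4     4     4     5     5
          5     1     1     1     1     2     3     3     3     4     5     6     6     7     8     9    10    11    12
          6     1     1     1     1     2     3     4     4     5     6     8     9    11    12    14    16    19    21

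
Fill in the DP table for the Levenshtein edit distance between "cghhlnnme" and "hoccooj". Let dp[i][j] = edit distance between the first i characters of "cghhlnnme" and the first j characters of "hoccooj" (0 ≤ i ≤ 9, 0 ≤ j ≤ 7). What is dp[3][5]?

   ''  h  o  c  c  o  o  j
''  0  1  2  3  4  5  6  7
 c  1  1  2  2  3  4  5  6
 g  2  2  2  3  3  4  5  6
 h  3  2  3  3  4  4  5  6
 h  4  3  3  4  4  5  5  6
 l  5  4  4  4  5  5  6  6
 n  6  5  5  5  5  6  6  7
 n  7  6  6  6  6  6  7  7
 m  8  7  7  7  7  7  7  8
 e  9  8  8  8  8  8  8  8

4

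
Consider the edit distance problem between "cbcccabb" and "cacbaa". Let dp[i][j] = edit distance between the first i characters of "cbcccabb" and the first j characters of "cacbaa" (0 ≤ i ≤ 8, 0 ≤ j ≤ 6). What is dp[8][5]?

5

   ''  c  a  c  b  a  a
''  0  1  2  3  4  5  6
 c  1  0  1  2  3  4  5
 b  2  1  1  2  2  3  4
 c  3  2  2  1  2  3  4
 c  4  3  3  2  2  3  4
 c  5  4  4  3  3  3  4
 a  6  5  4  4  4  3  3
 b  7  6  5  5  4  4  4
 b  8  7  6  6  5  5  5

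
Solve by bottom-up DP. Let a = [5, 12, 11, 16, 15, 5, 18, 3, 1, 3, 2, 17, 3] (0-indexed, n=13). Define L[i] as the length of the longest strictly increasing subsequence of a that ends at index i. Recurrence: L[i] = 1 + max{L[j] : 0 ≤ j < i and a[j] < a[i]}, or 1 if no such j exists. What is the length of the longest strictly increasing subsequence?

4

   i    0    1    2    3    4    5    6    7    8    9   10   11   12
a[i]    5   12   11   16   15    5   18    3    1    3    2   17    3
L[i]    1    2    2    3    3    1    4    1    1    2    2    4    3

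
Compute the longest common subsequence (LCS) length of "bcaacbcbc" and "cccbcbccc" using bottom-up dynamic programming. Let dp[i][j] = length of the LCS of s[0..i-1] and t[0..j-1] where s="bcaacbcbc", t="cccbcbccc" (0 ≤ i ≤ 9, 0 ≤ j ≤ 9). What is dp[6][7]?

   ''  c  c  c  b  c  b  c  c  c
''  0  0  0  0  0  0  0  0  0  0
 b  0  0  0  0  1  1  1  1  1  1
 c  0  1  1  1  1  2  2  2  2  2
 a  0  1  1  1  1  2  2  2  2  2
 a  0  1  1  1  1  2  2  2  2  2
 c  0  1  2  2  2  2  2  3  3  3
 b  0  1  2  2  3  3  3  3  3  3
 c  0  1  2  3  3  4  4  4  4  4
 b  0  1  2  3  4  4  5  5  5  5
 c  0  1  2  3  4  5  5  6  6  6

3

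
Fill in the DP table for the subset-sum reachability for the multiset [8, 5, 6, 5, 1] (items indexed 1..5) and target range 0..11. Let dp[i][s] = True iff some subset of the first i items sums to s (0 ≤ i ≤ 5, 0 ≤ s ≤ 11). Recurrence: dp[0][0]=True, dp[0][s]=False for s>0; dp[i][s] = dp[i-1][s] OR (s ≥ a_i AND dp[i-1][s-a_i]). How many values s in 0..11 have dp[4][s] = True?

6

i\s   0   1   2   3   4   5   6   7   8   9  10  11
  0   T   F   F   F   F   F   F   F   F   F   F   F
  1   T   F   F   F   F   F   F   F   T   F   F   F
  2   T   F   F   F   F   T   F   F   T   F   F   F
  3   T   F   F   F   F   T   T   F   T   F   F   T
  4   T   F   F   F   F   T   T   F   T   F   T   T
  5   T   T   F   F   F   T   T   T   T   T   T   T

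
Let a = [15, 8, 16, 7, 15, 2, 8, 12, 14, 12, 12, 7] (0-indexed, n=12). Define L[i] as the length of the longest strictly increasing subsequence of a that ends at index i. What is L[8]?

   i    0    1    2    3    4    5    6    7    8    9   10   11
a[i]   15    8   16    7   15    2    8   12   14   12   12    7
L[i]    1    1    2    1    2    1    2    3    4    3    3    2

4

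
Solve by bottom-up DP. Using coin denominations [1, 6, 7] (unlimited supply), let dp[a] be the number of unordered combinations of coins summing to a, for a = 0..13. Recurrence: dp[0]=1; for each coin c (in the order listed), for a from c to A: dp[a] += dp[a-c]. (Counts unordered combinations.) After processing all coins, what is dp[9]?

after  coin     0     1     2     3     4     5     6     7     8     9    10    11    12    13
          1     1     1     1     1     1     1     1     1     1     1     1     1     1     1
          6     1     1     1     1     1     1     2     2     2     2     2     2     3     3
          7     1     1     1     1     1     1     2     3     3     3     3     3     4     5

3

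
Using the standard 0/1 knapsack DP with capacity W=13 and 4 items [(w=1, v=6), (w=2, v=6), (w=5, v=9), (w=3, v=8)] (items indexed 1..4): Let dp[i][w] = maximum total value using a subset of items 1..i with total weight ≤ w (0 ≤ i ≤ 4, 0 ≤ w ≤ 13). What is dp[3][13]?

i\w   0   1   2   3   4   5   6   7   8   9  10  11  12  13
  0   0   0   0   0   0   0   0   0   0   0   0   0   0   0
  1   0   6   6   6   6   6   6   6   6   6   6   6   6   6
  2   0   6   6  12  12  12  12  12  12  12  12  12  12  12
  3   0   6   6  12  12  12  15  15  21  21  21  21  21  21
  4   0   6   6  12  14  14  20  20  21  23  23  29  29  29

21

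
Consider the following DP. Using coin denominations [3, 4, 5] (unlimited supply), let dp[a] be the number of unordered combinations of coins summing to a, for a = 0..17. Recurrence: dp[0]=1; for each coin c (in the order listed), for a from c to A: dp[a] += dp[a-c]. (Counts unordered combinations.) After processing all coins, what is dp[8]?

after  coin     0     1     2     3     4     5     6     7     8     9    10    11    12    13    14    15    16    17
          3     1     0     0     1     0     0     1     0     0     1     0     0     1     0     0     1     0     0
          4     1     0     0     1     1     0     1     1     1     1     1     1     2     1     1     2     2     1
          5     1     0     0     1     1     1     1     1     2     2     2     2     3     3     3     4     4     4

2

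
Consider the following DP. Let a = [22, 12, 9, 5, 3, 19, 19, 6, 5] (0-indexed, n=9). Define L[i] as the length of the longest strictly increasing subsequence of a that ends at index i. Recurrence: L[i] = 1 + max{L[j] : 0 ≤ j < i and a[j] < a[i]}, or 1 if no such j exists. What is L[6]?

2

   i    0    1    2    3    4    5    6    7    8
a[i]   22   12    9    5    3   19   19    6    5
L[i]    1    1    1    1    1    2    2    2    2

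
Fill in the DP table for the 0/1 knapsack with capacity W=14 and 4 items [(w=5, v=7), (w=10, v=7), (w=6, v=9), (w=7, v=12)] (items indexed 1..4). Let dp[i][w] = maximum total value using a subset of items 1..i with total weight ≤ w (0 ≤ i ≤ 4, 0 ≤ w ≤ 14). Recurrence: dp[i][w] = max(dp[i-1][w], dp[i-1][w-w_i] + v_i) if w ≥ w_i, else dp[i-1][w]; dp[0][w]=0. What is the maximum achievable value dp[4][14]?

21

i\w   0   1   2   3   4   5   6   7   8   9  10  11  12  13  14
  0   0   0   0   0   0   0   0   0   0   0   0   0   0   0   0
  1   0   0   0   0   0   7   7   7   7   7   7   7   7   7   7
  2   0   0   0   0   0   7   7   7   7   7   7   7   7   7   7
  3   0   0   0   0   0   7   9   9   9   9   9  16  16  16  16
  4   0   0   0   0   0   7   9  12  12  12  12  16  19  21  21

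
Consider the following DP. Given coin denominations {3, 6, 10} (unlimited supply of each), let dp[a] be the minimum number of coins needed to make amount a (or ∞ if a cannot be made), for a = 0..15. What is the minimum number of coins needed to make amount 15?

3

 a  0  1  2  3  4  5  6  7  8  9 10 11 12 13 14 15
dp  0  -  -  1  -  -  1  -  -  2  1  -  2  2  -  3
(- denotes ∞ / unreachable)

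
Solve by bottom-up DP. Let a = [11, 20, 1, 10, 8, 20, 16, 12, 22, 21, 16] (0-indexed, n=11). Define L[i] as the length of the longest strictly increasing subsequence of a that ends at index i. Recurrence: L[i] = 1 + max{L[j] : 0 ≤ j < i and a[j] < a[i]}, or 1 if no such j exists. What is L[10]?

4

   i    0    1    2    3    4    5    6    7    8    9   10
a[i]   11   20    1   10    8   20   16   12   22   21   16
L[i]    1    2    1    2    2    3    3    3    4    4    4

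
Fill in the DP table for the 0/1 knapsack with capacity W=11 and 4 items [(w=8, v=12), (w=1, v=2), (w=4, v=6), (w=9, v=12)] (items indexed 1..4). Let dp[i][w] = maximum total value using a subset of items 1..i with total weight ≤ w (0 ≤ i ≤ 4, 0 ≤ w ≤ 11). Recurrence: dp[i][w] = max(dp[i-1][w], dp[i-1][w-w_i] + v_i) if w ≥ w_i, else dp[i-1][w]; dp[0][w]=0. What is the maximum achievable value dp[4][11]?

i\w   0   1   2   3   4   5   6   7   8   9  10  11
  0   0   0   0   0   0   0   0   0   0   0   0   0
  1   0   0   0   0   0   0   0   0  12  12  12  12
  2   0   2   2   2   2   2   2   2  12  14  14  14
  3   0   2   2   2   6   8   8   8  12  14  14  14
  4   0   2   2   2   6   8   8   8  12  14  14  14

14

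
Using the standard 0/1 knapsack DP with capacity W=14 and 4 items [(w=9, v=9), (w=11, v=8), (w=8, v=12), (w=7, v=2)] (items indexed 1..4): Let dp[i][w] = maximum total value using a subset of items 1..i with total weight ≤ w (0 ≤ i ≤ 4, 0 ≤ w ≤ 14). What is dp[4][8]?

12

i\w   0   1   2   3   4   5   6   7   8   9  10  11  12  13  14
  0   0   0   0   0   0   0   0   0   0   0   0   0   0   0   0
  1   0   0   0   0   0   0   0   0   0   9   9   9   9   9   9
  2   0   0   0   0   0   0   0   0   0   9   9   9   9   9   9
  3   0   0   0   0   0   0   0   0  12  12  12  12  12  12  12
  4   0   0   0   0   0   0   0   2  12  12  12  12  12  12  12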